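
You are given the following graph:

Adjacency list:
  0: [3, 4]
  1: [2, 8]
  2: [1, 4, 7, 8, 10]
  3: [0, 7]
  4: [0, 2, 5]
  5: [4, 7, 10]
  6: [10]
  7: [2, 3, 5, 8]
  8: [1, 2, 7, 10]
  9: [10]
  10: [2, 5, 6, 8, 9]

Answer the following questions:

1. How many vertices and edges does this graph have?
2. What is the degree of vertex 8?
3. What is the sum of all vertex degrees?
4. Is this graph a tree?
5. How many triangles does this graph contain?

Count: 11 vertices, 16 edges.
Vertex 8 has neighbors [1, 2, 7, 10], degree = 4.
Handshaking lemma: 2 * 16 = 32.
A tree on 11 vertices has 10 edges. This graph has 16 edges (6 extra). Not a tree.
Number of triangles = 3.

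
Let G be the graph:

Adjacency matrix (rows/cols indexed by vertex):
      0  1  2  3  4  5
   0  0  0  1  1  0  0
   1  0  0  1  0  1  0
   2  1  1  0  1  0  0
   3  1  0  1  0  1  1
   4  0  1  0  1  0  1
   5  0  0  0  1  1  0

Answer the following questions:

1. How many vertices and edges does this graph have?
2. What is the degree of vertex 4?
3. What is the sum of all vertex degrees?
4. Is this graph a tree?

Count: 6 vertices, 8 edges.
Vertex 4 has neighbors [1, 3, 5], degree = 3.
Handshaking lemma: 2 * 8 = 16.
A tree on 6 vertices has 5 edges. This graph has 8 edges (3 extra). Not a tree.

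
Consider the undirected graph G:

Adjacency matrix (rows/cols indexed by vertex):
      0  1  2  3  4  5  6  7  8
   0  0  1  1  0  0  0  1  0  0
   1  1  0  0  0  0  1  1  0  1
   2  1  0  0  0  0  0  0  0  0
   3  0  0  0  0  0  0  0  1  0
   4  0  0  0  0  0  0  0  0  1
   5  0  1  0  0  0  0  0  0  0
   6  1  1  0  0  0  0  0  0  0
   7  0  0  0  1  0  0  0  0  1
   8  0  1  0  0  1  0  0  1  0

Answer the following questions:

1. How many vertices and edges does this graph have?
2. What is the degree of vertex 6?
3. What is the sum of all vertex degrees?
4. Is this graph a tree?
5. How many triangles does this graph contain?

Count: 9 vertices, 9 edges.
Vertex 6 has neighbors [0, 1], degree = 2.
Handshaking lemma: 2 * 9 = 18.
A tree on 9 vertices has 8 edges. This graph has 9 edges (1 extra). Not a tree.
Number of triangles = 1.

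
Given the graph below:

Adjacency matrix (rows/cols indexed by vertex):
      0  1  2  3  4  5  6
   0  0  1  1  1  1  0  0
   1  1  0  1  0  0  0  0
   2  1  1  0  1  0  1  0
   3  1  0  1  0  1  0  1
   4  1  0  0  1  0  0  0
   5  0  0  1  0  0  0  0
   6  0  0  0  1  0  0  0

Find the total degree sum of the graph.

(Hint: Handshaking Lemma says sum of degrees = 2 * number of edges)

Count edges: 9 edges.
By Handshaking Lemma: sum of degrees = 2 * 9 = 18.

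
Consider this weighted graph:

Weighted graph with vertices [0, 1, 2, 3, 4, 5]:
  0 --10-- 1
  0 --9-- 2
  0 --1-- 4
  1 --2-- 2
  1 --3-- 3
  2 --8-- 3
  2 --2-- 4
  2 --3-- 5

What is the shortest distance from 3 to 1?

Using Dijkstra's algorithm from vertex 3:
Shortest path: 3 -> 1
Total weight: 3 = 3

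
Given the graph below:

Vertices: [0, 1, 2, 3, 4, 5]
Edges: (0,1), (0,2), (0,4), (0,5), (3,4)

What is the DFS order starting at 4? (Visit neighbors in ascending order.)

DFS from vertex 4 (neighbors processed in ascending order):
Visit order: 4, 0, 1, 2, 5, 3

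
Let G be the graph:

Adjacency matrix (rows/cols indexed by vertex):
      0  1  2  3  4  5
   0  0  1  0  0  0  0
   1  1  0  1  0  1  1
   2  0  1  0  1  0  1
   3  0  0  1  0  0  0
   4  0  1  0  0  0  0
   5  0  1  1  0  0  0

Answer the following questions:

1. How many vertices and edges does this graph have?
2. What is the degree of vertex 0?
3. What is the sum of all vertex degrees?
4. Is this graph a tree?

Count: 6 vertices, 6 edges.
Vertex 0 has neighbors [1], degree = 1.
Handshaking lemma: 2 * 6 = 12.
A tree on 6 vertices has 5 edges. This graph has 6 edges (1 extra). Not a tree.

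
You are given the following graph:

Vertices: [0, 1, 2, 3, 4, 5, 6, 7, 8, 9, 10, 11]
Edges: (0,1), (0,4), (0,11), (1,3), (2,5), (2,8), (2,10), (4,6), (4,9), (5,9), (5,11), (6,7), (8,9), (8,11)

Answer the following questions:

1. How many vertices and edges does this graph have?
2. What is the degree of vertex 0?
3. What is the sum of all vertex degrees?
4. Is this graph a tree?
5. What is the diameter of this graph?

Count: 12 vertices, 14 edges.
Vertex 0 has neighbors [1, 4, 11], degree = 3.
Handshaking lemma: 2 * 14 = 28.
A tree on 12 vertices has 11 edges. This graph has 14 edges (3 extra). Not a tree.
Diameter (longest shortest path) = 6.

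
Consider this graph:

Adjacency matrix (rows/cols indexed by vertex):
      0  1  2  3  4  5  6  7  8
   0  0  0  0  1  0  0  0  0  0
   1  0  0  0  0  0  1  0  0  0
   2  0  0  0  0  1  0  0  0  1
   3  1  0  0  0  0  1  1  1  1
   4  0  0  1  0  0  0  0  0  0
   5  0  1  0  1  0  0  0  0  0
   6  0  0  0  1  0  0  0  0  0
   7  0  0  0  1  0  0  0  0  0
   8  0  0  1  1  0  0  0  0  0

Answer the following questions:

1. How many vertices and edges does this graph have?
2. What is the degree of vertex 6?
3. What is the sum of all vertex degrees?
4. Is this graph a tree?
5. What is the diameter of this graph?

Count: 9 vertices, 8 edges.
Vertex 6 has neighbors [3], degree = 1.
Handshaking lemma: 2 * 8 = 16.
A graph is a tree iff it is connected and has exactly n-1 edges. This graph is connected (all 9 vertices in one component) and has 9-1 = 8 edges. It is a tree.
Diameter (longest shortest path) = 5.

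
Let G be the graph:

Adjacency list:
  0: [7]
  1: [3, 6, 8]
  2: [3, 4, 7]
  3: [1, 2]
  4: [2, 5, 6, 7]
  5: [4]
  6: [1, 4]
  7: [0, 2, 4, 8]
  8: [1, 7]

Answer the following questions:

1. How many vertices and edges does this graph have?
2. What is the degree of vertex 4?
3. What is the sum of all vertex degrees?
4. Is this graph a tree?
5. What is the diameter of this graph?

Count: 9 vertices, 11 edges.
Vertex 4 has neighbors [2, 5, 6, 7], degree = 4.
Handshaking lemma: 2 * 11 = 22.
A tree on 9 vertices has 8 edges. This graph has 11 edges (3 extra). Not a tree.
Diameter (longest shortest path) = 3.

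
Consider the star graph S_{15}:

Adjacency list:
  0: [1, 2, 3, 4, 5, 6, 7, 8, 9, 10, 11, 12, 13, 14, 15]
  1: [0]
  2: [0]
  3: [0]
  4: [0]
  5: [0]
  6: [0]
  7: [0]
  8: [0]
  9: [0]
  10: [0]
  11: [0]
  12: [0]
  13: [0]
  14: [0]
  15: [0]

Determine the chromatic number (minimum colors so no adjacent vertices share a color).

S_{15} has one hub adjacent to 15 leaves; leaves are pairwise non-adjacent.
Color the hub 0 and every leaf 1.
Chromatic number = 2.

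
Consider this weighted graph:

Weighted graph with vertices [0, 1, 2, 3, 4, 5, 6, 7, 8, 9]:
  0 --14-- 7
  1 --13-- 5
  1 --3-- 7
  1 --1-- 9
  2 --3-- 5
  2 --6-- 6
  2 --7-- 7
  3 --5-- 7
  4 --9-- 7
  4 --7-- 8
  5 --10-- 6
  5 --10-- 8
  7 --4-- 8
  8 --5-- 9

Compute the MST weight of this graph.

Applying Kruskal's algorithm (sort edges by weight, add if no cycle):
  Add (1,9) w=1
  Add (1,7) w=3
  Add (2,5) w=3
  Add (7,8) w=4
  Add (3,7) w=5
  Skip (8,9) w=5 (creates cycle)
  Add (2,6) w=6
  Add (2,7) w=7
  Add (4,8) w=7
  Skip (4,7) w=9 (creates cycle)
  Skip (5,8) w=10 (creates cycle)
  Skip (5,6) w=10 (creates cycle)
  Skip (1,5) w=13 (creates cycle)
  Add (0,7) w=14
MST weight = 50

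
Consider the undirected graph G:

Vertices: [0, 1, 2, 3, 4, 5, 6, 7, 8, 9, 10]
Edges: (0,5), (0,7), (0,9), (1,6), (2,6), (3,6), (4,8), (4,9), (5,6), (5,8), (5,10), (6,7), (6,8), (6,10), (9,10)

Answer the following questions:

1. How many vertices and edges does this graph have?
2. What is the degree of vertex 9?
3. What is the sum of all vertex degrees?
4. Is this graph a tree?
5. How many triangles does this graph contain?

Count: 11 vertices, 15 edges.
Vertex 9 has neighbors [0, 4, 10], degree = 3.
Handshaking lemma: 2 * 15 = 30.
A tree on 11 vertices has 10 edges. This graph has 15 edges (5 extra). Not a tree.
Number of triangles = 2.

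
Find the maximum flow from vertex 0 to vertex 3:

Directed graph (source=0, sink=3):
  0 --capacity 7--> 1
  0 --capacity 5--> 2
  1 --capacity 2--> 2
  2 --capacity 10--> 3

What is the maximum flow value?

Computing max flow:
  Flow on (0->1): 2/7
  Flow on (0->2): 5/5
  Flow on (1->2): 2/2
  Flow on (2->3): 7/10
Maximum flow = 7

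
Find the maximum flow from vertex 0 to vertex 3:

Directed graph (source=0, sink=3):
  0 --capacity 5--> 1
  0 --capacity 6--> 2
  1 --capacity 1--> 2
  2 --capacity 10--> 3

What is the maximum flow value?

Computing max flow:
  Flow on (0->1): 1/5
  Flow on (0->2): 6/6
  Flow on (1->2): 1/1
  Flow on (2->3): 7/10
Maximum flow = 7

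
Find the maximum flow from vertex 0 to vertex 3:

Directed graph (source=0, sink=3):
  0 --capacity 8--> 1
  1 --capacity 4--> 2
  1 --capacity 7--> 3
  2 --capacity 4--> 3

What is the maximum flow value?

Computing max flow:
  Flow on (0->1): 8/8
  Flow on (1->2): 1/4
  Flow on (1->3): 7/7
  Flow on (2->3): 1/4
Maximum flow = 8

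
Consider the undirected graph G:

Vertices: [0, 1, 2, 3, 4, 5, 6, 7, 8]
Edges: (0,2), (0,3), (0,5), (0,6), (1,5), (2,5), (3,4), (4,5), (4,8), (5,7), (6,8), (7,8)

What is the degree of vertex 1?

Vertex 1 has neighbors [5], so deg(1) = 1.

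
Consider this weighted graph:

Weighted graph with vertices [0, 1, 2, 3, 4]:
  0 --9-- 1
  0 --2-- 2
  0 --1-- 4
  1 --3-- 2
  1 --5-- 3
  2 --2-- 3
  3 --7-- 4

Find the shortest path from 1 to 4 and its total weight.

Using Dijkstra's algorithm from vertex 1:
Shortest path: 1 -> 2 -> 0 -> 4
Total weight: 3 + 2 + 1 = 6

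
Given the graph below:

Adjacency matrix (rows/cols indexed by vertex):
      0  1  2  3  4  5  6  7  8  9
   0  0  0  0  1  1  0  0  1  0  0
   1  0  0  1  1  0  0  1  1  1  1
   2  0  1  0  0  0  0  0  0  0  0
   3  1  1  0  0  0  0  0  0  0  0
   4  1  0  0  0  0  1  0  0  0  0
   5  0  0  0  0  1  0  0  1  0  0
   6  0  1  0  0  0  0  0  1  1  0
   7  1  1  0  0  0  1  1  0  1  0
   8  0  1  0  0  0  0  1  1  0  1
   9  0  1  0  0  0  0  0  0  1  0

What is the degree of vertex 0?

Vertex 0 has neighbors [3, 4, 7], so deg(0) = 3.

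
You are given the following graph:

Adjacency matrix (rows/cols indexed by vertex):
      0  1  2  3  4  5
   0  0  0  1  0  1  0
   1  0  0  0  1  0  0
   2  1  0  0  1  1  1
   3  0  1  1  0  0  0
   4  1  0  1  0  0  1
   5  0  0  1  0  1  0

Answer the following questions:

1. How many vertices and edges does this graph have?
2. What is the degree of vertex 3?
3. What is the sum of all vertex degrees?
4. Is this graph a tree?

Count: 6 vertices, 7 edges.
Vertex 3 has neighbors [1, 2], degree = 2.
Handshaking lemma: 2 * 7 = 14.
A tree on 6 vertices has 5 edges. This graph has 7 edges (2 extra). Not a tree.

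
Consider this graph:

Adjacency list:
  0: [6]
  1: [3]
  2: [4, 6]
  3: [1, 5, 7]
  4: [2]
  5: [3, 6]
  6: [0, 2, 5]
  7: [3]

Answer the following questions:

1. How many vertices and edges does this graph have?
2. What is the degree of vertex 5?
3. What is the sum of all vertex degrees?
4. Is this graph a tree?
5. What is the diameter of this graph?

Count: 8 vertices, 7 edges.
Vertex 5 has neighbors [3, 6], degree = 2.
Handshaking lemma: 2 * 7 = 14.
A graph is a tree iff it is connected and has exactly n-1 edges. This graph is connected (all 8 vertices in one component) and has 8-1 = 7 edges. It is a tree.
Diameter (longest shortest path) = 5.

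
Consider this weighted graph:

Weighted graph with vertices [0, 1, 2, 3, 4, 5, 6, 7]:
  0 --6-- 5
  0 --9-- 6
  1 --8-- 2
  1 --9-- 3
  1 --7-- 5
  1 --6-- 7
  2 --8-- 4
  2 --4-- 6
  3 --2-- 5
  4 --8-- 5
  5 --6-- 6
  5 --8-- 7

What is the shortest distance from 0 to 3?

Using Dijkstra's algorithm from vertex 0:
Shortest path: 0 -> 5 -> 3
Total weight: 6 + 2 = 8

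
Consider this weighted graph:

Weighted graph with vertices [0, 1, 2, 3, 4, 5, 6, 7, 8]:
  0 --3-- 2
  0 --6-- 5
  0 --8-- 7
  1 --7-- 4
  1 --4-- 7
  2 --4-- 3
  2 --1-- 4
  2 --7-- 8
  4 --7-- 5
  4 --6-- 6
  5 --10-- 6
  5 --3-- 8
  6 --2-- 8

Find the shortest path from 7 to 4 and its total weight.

Using Dijkstra's algorithm from vertex 7:
Shortest path: 7 -> 1 -> 4
Total weight: 4 + 7 = 11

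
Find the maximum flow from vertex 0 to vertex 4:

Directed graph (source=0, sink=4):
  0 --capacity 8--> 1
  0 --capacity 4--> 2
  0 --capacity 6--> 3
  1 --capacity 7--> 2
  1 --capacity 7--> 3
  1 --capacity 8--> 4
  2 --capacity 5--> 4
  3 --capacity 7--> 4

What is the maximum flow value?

Computing max flow:
  Flow on (0->1): 8/8
  Flow on (0->2): 4/4
  Flow on (0->3): 6/6
  Flow on (1->4): 8/8
  Flow on (2->4): 4/5
  Flow on (3->4): 6/7
Maximum flow = 18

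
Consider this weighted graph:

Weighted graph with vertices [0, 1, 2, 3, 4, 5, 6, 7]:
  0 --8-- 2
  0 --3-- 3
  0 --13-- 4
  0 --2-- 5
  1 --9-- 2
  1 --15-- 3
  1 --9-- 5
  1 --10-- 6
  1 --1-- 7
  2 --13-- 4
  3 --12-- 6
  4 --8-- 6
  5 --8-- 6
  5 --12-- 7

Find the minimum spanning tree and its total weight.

Applying Kruskal's algorithm (sort edges by weight, add if no cycle):
  Add (1,7) w=1
  Add (0,5) w=2
  Add (0,3) w=3
  Add (0,2) w=8
  Add (4,6) w=8
  Add (5,6) w=8
  Add (1,2) w=9
  Skip (1,5) w=9 (creates cycle)
  Skip (1,6) w=10 (creates cycle)
  Skip (3,6) w=12 (creates cycle)
  Skip (5,7) w=12 (creates cycle)
  Skip (0,4) w=13 (creates cycle)
  Skip (2,4) w=13 (creates cycle)
  Skip (1,3) w=15 (creates cycle)
MST weight = 39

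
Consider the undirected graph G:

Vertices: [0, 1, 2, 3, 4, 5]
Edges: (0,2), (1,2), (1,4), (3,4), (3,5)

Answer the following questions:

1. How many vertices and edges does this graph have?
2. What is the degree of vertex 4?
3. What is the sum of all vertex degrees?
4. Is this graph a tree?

Count: 6 vertices, 5 edges.
Vertex 4 has neighbors [1, 3], degree = 2.
Handshaking lemma: 2 * 5 = 10.
A graph is a tree iff it is connected and has exactly n-1 edges. This graph is connected (all 6 vertices in one component) and has 6-1 = 5 edges. It is a tree.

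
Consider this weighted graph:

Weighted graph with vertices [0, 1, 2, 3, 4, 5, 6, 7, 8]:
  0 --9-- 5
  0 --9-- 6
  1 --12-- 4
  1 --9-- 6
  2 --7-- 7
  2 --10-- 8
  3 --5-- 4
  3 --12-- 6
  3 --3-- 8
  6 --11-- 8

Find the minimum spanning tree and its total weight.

Applying Kruskal's algorithm (sort edges by weight, add if no cycle):
  Add (3,8) w=3
  Add (3,4) w=5
  Add (2,7) w=7
  Add (0,6) w=9
  Add (0,5) w=9
  Add (1,6) w=9
  Add (2,8) w=10
  Add (6,8) w=11
  Skip (1,4) w=12 (creates cycle)
  Skip (3,6) w=12 (creates cycle)
MST weight = 63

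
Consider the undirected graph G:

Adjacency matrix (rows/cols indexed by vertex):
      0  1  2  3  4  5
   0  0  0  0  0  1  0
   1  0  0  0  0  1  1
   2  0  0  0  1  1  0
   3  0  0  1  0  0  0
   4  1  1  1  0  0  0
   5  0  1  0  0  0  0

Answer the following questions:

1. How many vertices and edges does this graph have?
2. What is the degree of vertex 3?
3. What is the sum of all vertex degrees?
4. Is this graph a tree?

Count: 6 vertices, 5 edges.
Vertex 3 has neighbors [2], degree = 1.
Handshaking lemma: 2 * 5 = 10.
A graph is a tree iff it is connected and has exactly n-1 edges. This graph is connected (all 6 vertices in one component) and has 6-1 = 5 edges. It is a tree.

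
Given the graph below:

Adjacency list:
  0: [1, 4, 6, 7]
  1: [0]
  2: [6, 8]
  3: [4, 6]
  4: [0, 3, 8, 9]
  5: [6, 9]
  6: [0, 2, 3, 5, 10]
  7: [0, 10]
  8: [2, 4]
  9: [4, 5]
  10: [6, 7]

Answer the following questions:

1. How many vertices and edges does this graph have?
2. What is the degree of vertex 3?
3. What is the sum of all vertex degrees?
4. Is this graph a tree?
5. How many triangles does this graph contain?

Count: 11 vertices, 14 edges.
Vertex 3 has neighbors [4, 6], degree = 2.
Handshaking lemma: 2 * 14 = 28.
A tree on 11 vertices has 10 edges. This graph has 14 edges (4 extra). Not a tree.
Number of triangles = 0.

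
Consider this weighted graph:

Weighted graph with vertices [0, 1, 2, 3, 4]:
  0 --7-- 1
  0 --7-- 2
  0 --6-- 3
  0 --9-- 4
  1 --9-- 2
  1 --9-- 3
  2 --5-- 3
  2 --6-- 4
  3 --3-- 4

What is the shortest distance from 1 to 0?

Using Dijkstra's algorithm from vertex 1:
Shortest path: 1 -> 0
Total weight: 7 = 7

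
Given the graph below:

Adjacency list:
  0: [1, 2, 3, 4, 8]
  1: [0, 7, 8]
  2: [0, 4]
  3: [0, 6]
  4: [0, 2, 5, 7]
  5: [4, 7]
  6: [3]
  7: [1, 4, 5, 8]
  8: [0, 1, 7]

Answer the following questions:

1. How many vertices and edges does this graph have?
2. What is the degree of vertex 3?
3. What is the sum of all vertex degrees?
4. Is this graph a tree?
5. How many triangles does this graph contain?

Count: 9 vertices, 13 edges.
Vertex 3 has neighbors [0, 6], degree = 2.
Handshaking lemma: 2 * 13 = 26.
A tree on 9 vertices has 8 edges. This graph has 13 edges (5 extra). Not a tree.
Number of triangles = 4.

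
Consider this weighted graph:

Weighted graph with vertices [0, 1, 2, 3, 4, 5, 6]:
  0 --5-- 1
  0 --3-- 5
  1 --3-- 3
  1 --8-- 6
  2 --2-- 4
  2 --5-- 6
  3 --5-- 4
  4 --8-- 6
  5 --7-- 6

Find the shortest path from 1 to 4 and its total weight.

Using Dijkstra's algorithm from vertex 1:
Shortest path: 1 -> 3 -> 4
Total weight: 3 + 5 = 8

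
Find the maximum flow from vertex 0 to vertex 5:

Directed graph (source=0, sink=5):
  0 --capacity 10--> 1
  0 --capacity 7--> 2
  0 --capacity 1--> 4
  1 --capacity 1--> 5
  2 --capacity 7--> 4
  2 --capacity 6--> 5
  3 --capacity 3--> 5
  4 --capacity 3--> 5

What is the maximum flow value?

Computing max flow:
  Flow on (0->1): 1/10
  Flow on (0->2): 7/7
  Flow on (0->4): 1/1
  Flow on (1->5): 1/1
  Flow on (2->4): 1/7
  Flow on (2->5): 6/6
  Flow on (4->5): 2/3
Maximum flow = 9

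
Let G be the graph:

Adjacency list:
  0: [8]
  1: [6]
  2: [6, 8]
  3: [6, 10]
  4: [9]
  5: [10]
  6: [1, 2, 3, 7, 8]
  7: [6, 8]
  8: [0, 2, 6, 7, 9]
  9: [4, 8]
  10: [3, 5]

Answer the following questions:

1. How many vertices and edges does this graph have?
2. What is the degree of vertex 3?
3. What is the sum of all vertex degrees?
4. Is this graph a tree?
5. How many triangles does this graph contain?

Count: 11 vertices, 12 edges.
Vertex 3 has neighbors [6, 10], degree = 2.
Handshaking lemma: 2 * 12 = 24.
A tree on 11 vertices has 10 edges. This graph has 12 edges (2 extra). Not a tree.
Number of triangles = 2.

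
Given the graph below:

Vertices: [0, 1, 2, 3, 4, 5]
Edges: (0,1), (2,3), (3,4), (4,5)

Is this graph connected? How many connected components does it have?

Checking connectivity: the graph has 2 connected component(s).
Components: [[0, 1], [2, 3, 4, 5]]. The graph is NOT connected.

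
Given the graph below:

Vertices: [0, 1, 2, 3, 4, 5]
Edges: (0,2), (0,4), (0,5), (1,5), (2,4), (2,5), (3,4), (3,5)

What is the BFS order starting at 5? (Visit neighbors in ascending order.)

BFS from vertex 5 (neighbors processed in ascending order):
Visit order: 5, 0, 1, 2, 3, 4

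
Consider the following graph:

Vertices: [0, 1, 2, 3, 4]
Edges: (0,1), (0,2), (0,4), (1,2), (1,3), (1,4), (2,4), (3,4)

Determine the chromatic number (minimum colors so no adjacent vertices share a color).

The graph has a maximum clique of size 4 (lower bound on chromatic number).
A valid 4-coloring: {0: 2, 1: 0, 2: 3, 3: 2, 4: 1}.
Chromatic number = 4.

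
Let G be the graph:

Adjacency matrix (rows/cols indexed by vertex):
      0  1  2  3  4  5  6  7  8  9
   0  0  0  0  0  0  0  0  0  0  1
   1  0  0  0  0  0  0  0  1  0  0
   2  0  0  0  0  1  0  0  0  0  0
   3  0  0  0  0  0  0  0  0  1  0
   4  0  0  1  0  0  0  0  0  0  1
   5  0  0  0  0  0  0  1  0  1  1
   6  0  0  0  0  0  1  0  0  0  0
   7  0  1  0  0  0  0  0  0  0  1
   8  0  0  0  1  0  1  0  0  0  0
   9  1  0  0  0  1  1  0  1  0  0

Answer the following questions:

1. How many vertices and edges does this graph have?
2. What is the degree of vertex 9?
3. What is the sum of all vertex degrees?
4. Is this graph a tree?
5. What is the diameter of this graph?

Count: 10 vertices, 9 edges.
Vertex 9 has neighbors [0, 4, 5, 7], degree = 4.
Handshaking lemma: 2 * 9 = 18.
A graph is a tree iff it is connected and has exactly n-1 edges. This graph is connected (all 10 vertices in one component) and has 10-1 = 9 edges. It is a tree.
Diameter (longest shortest path) = 5.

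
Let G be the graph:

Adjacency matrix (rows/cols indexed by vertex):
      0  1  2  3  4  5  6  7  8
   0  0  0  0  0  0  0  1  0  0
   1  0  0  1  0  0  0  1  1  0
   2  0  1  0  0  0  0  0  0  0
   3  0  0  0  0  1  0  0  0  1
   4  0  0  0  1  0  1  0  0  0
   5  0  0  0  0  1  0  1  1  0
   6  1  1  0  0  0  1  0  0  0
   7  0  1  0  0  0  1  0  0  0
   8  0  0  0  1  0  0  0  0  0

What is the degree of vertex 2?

Vertex 2 has neighbors [1], so deg(2) = 1.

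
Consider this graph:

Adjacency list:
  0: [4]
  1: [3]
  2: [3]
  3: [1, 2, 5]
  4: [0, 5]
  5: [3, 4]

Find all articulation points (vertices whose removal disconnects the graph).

An articulation point is a vertex whose removal disconnects the graph.
Articulation points: [3, 4, 5]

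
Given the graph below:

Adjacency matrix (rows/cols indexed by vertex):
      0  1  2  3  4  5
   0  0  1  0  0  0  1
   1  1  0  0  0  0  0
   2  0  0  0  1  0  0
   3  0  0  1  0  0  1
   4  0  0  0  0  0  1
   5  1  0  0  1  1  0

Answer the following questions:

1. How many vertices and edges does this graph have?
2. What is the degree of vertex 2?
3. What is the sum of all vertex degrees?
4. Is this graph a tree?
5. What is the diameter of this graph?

Count: 6 vertices, 5 edges.
Vertex 2 has neighbors [3], degree = 1.
Handshaking lemma: 2 * 5 = 10.
A graph is a tree iff it is connected and has exactly n-1 edges. This graph is connected (all 6 vertices in one component) and has 6-1 = 5 edges. It is a tree.
Diameter (longest shortest path) = 4.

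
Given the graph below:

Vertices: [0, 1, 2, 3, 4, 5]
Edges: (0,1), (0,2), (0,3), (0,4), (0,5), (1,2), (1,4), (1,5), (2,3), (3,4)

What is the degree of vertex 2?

Vertex 2 has neighbors [0, 1, 3], so deg(2) = 3.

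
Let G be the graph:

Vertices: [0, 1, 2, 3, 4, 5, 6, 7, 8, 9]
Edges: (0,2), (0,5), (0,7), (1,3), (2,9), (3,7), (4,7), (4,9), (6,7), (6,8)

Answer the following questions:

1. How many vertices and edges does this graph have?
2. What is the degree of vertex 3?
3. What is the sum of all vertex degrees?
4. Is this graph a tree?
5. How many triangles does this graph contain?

Count: 10 vertices, 10 edges.
Vertex 3 has neighbors [1, 7], degree = 2.
Handshaking lemma: 2 * 10 = 20.
A tree on 10 vertices has 9 edges. This graph has 10 edges (1 extra). Not a tree.
Number of triangles = 0.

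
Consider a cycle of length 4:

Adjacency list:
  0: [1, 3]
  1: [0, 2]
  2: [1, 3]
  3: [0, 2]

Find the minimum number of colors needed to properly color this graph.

This is an even cycle (C_4). Even cycles are bipartite.
Chromatic number = 2.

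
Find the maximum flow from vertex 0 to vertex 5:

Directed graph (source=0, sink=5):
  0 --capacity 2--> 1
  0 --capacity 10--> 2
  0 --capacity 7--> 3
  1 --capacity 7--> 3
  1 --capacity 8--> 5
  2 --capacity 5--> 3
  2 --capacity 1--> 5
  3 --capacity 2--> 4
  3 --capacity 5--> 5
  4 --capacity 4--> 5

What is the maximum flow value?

Computing max flow:
  Flow on (0->1): 2/2
  Flow on (0->2): 6/10
  Flow on (0->3): 2/7
  Flow on (1->5): 2/8
  Flow on (2->3): 5/5
  Flow on (2->5): 1/1
  Flow on (3->4): 2/2
  Flow on (3->5): 5/5
  Flow on (4->5): 2/4
Maximum flow = 10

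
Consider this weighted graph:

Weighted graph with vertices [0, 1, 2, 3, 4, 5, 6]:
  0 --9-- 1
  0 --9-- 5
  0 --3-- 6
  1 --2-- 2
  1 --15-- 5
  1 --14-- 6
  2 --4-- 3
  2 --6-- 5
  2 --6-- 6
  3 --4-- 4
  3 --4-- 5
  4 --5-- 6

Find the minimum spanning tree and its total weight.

Applying Kruskal's algorithm (sort edges by weight, add if no cycle):
  Add (1,2) w=2
  Add (0,6) w=3
  Add (2,3) w=4
  Add (3,4) w=4
  Add (3,5) w=4
  Add (4,6) w=5
  Skip (2,6) w=6 (creates cycle)
  Skip (2,5) w=6 (creates cycle)
  Skip (0,1) w=9 (creates cycle)
  Skip (0,5) w=9 (creates cycle)
  Skip (1,6) w=14 (creates cycle)
  Skip (1,5) w=15 (creates cycle)
MST weight = 22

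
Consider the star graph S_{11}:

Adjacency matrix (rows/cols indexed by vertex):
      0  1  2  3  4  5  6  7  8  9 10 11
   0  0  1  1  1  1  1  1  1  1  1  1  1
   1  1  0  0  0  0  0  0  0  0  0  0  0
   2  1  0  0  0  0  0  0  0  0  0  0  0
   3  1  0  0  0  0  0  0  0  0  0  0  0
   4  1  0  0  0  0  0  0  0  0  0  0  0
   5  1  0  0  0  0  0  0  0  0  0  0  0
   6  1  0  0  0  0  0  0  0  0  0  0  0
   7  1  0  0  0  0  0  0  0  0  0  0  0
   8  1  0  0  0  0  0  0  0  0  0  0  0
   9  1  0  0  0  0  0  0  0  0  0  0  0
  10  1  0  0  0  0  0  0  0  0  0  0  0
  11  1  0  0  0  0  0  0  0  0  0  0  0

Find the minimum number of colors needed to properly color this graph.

S_{11} has one hub adjacent to 11 leaves; leaves are pairwise non-adjacent.
Color the hub 0 and every leaf 1.
Chromatic number = 2.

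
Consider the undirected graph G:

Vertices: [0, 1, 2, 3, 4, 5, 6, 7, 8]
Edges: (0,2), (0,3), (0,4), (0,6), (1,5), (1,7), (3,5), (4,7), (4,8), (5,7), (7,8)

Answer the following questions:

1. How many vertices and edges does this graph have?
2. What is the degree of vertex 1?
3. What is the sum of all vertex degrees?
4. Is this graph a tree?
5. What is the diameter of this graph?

Count: 9 vertices, 11 edges.
Vertex 1 has neighbors [5, 7], degree = 2.
Handshaking lemma: 2 * 11 = 22.
A tree on 9 vertices has 8 edges. This graph has 11 edges (3 extra). Not a tree.
Diameter (longest shortest path) = 4.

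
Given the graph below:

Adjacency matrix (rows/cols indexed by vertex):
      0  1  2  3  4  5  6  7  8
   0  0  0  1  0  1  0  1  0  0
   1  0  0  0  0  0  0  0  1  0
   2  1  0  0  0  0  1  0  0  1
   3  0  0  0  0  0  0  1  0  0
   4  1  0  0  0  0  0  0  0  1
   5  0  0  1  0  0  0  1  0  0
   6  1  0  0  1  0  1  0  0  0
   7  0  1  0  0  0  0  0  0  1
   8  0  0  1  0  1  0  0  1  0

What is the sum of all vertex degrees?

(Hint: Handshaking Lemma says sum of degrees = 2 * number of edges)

Count edges: 10 edges.
By Handshaking Lemma: sum of degrees = 2 * 10 = 20.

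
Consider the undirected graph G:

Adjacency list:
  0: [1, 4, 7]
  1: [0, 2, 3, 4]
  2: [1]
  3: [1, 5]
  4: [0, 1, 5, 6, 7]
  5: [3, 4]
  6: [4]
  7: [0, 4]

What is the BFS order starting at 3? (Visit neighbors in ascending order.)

BFS from vertex 3 (neighbors processed in ascending order):
Visit order: 3, 1, 5, 0, 2, 4, 7, 6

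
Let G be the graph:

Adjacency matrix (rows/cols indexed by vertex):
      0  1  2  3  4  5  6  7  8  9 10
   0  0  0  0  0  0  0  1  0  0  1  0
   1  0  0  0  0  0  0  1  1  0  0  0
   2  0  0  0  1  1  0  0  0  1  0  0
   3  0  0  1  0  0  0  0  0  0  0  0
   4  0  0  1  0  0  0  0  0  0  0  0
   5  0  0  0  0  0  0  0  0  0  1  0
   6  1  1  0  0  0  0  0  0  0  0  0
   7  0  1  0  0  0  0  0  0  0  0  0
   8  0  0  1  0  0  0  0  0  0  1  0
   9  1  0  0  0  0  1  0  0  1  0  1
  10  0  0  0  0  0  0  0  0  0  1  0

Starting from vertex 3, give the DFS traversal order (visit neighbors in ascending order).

DFS from vertex 3 (neighbors processed in ascending order):
Visit order: 3, 2, 4, 8, 9, 0, 6, 1, 7, 5, 10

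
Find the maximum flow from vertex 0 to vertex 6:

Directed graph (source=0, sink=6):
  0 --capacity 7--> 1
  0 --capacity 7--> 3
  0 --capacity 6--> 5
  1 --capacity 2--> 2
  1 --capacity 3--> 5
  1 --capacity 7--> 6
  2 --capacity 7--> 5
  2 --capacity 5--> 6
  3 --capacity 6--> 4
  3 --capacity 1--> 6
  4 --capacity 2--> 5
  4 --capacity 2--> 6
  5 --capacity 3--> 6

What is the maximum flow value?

Computing max flow:
  Flow on (0->1): 7/7
  Flow on (0->3): 5/7
  Flow on (0->5): 1/6
  Flow on (1->6): 7/7
  Flow on (3->4): 4/6
  Flow on (3->6): 1/1
  Flow on (4->5): 2/2
  Flow on (4->6): 2/2
  Flow on (5->6): 3/3
Maximum flow = 13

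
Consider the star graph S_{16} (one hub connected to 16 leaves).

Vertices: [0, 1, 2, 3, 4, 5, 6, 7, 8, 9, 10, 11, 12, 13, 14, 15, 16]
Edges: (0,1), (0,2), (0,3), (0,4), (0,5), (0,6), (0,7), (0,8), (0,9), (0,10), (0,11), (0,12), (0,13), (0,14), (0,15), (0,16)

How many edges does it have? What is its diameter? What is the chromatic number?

Star graph S_{16}: the hub connects to all 16 leaves.
Edges = 16.
Diameter = 2 (any leaf to hub is 1, leaf to leaf through hub is 2).
Star graphs are bipartite (hub vs leaves), so chromatic number = 2.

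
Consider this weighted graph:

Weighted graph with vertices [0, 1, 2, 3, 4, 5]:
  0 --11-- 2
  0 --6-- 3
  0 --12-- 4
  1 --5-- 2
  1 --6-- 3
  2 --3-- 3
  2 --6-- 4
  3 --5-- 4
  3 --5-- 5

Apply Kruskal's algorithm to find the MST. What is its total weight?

Applying Kruskal's algorithm (sort edges by weight, add if no cycle):
  Add (2,3) w=3
  Add (1,2) w=5
  Add (3,4) w=5
  Add (3,5) w=5
  Add (0,3) w=6
  Skip (1,3) w=6 (creates cycle)
  Skip (2,4) w=6 (creates cycle)
  Skip (0,2) w=11 (creates cycle)
  Skip (0,4) w=12 (creates cycle)
MST weight = 24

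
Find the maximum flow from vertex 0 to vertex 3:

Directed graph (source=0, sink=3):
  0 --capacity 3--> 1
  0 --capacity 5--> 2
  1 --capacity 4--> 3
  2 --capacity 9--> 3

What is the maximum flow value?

Computing max flow:
  Flow on (0->1): 3/3
  Flow on (0->2): 5/5
  Flow on (1->3): 3/4
  Flow on (2->3): 5/9
Maximum flow = 8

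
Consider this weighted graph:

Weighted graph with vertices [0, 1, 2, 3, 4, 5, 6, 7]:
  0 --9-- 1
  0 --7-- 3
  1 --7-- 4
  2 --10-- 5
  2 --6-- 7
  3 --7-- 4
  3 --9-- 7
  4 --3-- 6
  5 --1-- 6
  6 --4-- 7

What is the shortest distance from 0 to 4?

Using Dijkstra's algorithm from vertex 0:
Shortest path: 0 -> 3 -> 4
Total weight: 7 + 7 = 14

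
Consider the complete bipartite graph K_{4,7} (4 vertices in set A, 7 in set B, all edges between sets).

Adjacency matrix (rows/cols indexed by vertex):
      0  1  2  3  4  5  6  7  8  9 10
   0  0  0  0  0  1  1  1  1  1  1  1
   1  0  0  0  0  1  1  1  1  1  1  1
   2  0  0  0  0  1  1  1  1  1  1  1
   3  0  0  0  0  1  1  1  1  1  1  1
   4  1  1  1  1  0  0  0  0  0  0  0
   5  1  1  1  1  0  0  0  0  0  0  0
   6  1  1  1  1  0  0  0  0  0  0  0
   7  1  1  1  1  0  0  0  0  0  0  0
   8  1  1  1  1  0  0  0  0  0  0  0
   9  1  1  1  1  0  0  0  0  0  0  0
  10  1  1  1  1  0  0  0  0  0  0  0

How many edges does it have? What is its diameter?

K_{4,7} has 4 * 7 = 28 edges.
Any vertex reaches any opposite-side vertex in 1 step; same-side vertices reach in 2 steps via any opposite-side vertex.
Diameter = 2.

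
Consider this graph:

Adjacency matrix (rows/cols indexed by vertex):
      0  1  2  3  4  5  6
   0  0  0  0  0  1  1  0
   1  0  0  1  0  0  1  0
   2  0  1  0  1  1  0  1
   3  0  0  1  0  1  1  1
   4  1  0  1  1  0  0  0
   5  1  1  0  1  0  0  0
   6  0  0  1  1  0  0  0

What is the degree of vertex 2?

Vertex 2 has neighbors [1, 3, 4, 6], so deg(2) = 4.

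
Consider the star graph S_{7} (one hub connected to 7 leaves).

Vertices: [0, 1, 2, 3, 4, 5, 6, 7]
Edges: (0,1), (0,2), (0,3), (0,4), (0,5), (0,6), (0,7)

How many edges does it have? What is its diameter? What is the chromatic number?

Star graph S_{7}: the hub connects to all 7 leaves.
Edges = 7.
Diameter = 2 (any leaf to hub is 1, leaf to leaf through hub is 2).
Star graphs are bipartite (hub vs leaves), so chromatic number = 2.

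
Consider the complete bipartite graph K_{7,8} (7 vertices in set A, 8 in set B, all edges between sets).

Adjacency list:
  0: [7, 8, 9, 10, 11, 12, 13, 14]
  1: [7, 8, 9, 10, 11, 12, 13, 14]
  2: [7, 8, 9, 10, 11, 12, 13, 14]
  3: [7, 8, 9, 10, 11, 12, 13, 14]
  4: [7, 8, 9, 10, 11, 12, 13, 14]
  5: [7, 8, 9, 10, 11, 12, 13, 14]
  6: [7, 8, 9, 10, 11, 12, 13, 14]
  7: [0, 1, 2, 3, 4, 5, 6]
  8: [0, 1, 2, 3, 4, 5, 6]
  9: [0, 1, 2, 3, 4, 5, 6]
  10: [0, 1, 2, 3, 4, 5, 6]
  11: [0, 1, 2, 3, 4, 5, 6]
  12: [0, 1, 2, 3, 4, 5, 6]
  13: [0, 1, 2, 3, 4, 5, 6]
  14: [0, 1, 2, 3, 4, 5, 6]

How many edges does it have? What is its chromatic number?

K_{7,8} has 7 * 8 = 56 edges.
Bipartite graphs have chromatic number 2 (color each partition differently).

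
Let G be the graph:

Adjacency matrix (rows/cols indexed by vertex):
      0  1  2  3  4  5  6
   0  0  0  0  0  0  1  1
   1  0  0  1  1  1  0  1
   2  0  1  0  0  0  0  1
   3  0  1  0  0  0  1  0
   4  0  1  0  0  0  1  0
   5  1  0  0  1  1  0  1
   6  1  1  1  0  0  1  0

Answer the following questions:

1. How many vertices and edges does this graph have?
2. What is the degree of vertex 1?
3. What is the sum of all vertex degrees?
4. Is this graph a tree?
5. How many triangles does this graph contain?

Count: 7 vertices, 10 edges.
Vertex 1 has neighbors [2, 3, 4, 6], degree = 4.
Handshaking lemma: 2 * 10 = 20.
A tree on 7 vertices has 6 edges. This graph has 10 edges (4 extra). Not a tree.
Number of triangles = 2.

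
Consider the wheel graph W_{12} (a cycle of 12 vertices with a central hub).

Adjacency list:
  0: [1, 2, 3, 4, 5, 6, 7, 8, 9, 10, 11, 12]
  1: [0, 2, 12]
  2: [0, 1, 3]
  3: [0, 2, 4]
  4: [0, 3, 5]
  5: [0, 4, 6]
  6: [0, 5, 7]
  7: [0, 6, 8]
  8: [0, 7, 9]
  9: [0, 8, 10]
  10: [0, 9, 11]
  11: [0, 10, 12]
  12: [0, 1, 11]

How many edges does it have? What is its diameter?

Wheel graph W_{12}: 12 cycle edges + 12 spoke edges = 24 edges.
The hub is distance 1 from all cycle vertices. Max distance between cycle vertices through hub is 2.
Diameter = 2.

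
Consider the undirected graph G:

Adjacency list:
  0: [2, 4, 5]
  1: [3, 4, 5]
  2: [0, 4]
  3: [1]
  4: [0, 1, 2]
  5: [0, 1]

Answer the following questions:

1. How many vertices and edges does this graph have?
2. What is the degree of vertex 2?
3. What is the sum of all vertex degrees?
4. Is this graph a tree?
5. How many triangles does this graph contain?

Count: 6 vertices, 7 edges.
Vertex 2 has neighbors [0, 4], degree = 2.
Handshaking lemma: 2 * 7 = 14.
A tree on 6 vertices has 5 edges. This graph has 7 edges (2 extra). Not a tree.
Number of triangles = 1.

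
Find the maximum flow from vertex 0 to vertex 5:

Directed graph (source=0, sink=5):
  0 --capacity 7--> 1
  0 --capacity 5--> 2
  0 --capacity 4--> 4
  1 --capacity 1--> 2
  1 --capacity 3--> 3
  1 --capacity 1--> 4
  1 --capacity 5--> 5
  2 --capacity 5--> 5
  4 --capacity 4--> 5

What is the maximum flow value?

Computing max flow:
  Flow on (0->1): 7/7
  Flow on (0->2): 4/5
  Flow on (0->4): 3/4
  Flow on (1->2): 1/1
  Flow on (1->4): 1/1
  Flow on (1->5): 5/5
  Flow on (2->5): 5/5
  Flow on (4->5): 4/4
Maximum flow = 14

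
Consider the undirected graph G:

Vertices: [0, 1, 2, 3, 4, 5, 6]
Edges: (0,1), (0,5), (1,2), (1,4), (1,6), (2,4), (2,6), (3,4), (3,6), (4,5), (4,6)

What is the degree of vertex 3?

Vertex 3 has neighbors [4, 6], so deg(3) = 2.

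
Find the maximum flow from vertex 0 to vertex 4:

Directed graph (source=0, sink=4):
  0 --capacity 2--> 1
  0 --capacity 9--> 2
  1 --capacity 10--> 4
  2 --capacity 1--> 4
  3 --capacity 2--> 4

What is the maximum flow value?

Computing max flow:
  Flow on (0->1): 2/2
  Flow on (0->2): 1/9
  Flow on (1->4): 2/10
  Flow on (2->4): 1/1
Maximum flow = 3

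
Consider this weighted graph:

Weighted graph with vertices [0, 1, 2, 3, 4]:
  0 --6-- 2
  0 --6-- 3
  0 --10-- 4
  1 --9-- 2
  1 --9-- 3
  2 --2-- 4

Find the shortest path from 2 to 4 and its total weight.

Using Dijkstra's algorithm from vertex 2:
Shortest path: 2 -> 4
Total weight: 2 = 2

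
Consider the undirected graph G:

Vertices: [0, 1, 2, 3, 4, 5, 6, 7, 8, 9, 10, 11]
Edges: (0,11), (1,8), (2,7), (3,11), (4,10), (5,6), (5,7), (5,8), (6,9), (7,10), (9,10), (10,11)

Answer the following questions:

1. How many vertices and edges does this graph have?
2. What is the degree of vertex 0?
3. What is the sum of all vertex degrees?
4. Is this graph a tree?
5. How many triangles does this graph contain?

Count: 12 vertices, 12 edges.
Vertex 0 has neighbors [11], degree = 1.
Handshaking lemma: 2 * 12 = 24.
A tree on 12 vertices has 11 edges. This graph has 12 edges (1 extra). Not a tree.
Number of triangles = 0.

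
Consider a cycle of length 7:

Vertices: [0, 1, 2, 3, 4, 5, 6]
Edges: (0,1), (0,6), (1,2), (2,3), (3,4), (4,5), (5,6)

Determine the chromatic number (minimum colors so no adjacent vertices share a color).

This is an odd cycle (C_7). Odd cycles are not bipartite (any 2-coloring forces two adjacent vertices to match), and 3 colors suffice.
Chromatic number = 3.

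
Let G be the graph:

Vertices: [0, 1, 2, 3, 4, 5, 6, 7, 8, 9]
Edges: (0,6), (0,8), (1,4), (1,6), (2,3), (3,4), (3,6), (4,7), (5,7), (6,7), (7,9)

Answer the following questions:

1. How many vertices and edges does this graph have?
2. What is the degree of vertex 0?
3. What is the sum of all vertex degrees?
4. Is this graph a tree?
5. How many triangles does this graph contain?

Count: 10 vertices, 11 edges.
Vertex 0 has neighbors [6, 8], degree = 2.
Handshaking lemma: 2 * 11 = 22.
A tree on 10 vertices has 9 edges. This graph has 11 edges (2 extra). Not a tree.
Number of triangles = 0.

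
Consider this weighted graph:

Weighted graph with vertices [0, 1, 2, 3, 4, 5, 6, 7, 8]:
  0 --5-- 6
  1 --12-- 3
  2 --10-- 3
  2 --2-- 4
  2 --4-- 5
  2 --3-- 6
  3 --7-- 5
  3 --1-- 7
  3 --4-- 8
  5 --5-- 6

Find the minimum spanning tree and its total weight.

Applying Kruskal's algorithm (sort edges by weight, add if no cycle):
  Add (3,7) w=1
  Add (2,4) w=2
  Add (2,6) w=3
  Add (2,5) w=4
  Add (3,8) w=4
  Add (0,6) w=5
  Skip (5,6) w=5 (creates cycle)
  Add (3,5) w=7
  Skip (2,3) w=10 (creates cycle)
  Add (1,3) w=12
MST weight = 38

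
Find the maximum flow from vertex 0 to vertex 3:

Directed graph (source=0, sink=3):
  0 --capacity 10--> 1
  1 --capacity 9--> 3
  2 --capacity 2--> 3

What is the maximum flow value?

Computing max flow:
  Flow on (0->1): 9/10
  Flow on (1->3): 9/9
Maximum flow = 9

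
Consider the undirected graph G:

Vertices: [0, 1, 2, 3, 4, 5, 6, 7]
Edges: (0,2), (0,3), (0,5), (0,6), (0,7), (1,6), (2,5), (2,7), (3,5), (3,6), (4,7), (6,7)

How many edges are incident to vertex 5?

Vertex 5 has neighbors [0, 2, 3], so deg(5) = 3.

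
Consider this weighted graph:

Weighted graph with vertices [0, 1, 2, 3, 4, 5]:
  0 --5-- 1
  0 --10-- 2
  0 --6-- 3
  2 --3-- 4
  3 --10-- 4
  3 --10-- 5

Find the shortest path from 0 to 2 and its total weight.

Using Dijkstra's algorithm from vertex 0:
Shortest path: 0 -> 2
Total weight: 10 = 10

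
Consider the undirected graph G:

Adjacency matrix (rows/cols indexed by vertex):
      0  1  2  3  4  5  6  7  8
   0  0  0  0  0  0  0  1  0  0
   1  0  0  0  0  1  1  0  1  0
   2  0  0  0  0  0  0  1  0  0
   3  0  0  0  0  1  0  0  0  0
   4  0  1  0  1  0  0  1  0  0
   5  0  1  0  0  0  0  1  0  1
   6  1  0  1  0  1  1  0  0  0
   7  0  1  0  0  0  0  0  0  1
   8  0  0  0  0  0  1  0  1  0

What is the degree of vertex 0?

Vertex 0 has neighbors [6], so deg(0) = 1.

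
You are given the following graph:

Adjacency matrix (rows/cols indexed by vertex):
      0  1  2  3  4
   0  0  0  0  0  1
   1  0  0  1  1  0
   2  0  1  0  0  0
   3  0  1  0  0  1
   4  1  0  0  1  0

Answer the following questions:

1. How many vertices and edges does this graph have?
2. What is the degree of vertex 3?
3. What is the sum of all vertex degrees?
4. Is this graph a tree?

Count: 5 vertices, 4 edges.
Vertex 3 has neighbors [1, 4], degree = 2.
Handshaking lemma: 2 * 4 = 8.
A graph is a tree iff it is connected and has exactly n-1 edges. This graph is connected (all 5 vertices in one component) and has 5-1 = 4 edges. It is a tree.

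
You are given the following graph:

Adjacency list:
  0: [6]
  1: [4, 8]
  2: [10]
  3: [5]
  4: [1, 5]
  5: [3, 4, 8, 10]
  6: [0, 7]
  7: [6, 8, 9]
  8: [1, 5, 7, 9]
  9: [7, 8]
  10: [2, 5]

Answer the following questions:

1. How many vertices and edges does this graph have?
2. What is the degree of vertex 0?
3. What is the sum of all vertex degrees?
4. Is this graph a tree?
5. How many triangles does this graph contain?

Count: 11 vertices, 12 edges.
Vertex 0 has neighbors [6], degree = 1.
Handshaking lemma: 2 * 12 = 24.
A tree on 11 vertices has 10 edges. This graph has 12 edges (2 extra). Not a tree.
Number of triangles = 1.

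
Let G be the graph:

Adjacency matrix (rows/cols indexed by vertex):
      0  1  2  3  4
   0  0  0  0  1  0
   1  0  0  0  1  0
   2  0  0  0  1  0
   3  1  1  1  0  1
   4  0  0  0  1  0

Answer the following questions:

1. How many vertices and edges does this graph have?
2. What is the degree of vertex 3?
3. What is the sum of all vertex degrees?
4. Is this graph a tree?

Count: 5 vertices, 4 edges.
Vertex 3 has neighbors [0, 1, 2, 4], degree = 4.
Handshaking lemma: 2 * 4 = 8.
A graph is a tree iff it is connected and has exactly n-1 edges. This graph is connected (all 5 vertices in one component) and has 5-1 = 4 edges. It is a tree.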